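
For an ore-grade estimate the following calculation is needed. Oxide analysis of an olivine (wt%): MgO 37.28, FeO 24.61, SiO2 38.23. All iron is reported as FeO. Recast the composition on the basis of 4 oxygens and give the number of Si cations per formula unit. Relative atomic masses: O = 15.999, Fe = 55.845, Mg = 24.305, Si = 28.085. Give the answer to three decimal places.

MgO (M=40.304): mol = 0.92497; Mg = 0.92497, O = 0.92497.
FeO (M=71.844): mol = 0.34255; Fe = 0.34255, O = 0.34255.
SiO2 (M=60.083): mol = 0.63629; Si = 0.63629, O = 1.27258.
ΣO = 2.54010; factor = 4/ΣO = 1.57474.
Si apfu = 0.63629 × 1.57474 = 1.002.

1.002 Si apfu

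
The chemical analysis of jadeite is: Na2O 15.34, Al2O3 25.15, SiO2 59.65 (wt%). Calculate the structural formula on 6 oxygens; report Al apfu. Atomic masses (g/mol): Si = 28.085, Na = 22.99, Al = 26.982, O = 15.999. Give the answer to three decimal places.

15.34 wt% Na2O ÷ 61.979 g/mol = 0.24750 mol, giving 0.49500 Na and 0.24750 O.
25.15 wt% Al2O3 ÷ 101.961 g/mol = 0.24666 mol, giving 0.49332 Al and 0.73998 O.
59.65 wt% SiO2 ÷ 60.083 g/mol = 0.99279 mol, giving 0.99279 Si and 1.98558 O.
Oxygen sums to 2.97306; scaling by 6/2.97306 = 2.01812 puts the formula on 6 O.
Al: 0.49332 × 2.01812 = 0.996 atoms per formula unit.

0.996 Al apfu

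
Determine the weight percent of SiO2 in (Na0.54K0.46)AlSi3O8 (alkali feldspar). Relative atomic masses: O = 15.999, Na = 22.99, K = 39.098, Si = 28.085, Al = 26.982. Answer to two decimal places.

66.85 wt%

M((Na0.54K0.46)AlSi3O8) = 269.629 g/mol; M(SiO2) = 60.083 g/mol.
Moles SiO2 per formula unit = 3 Si ÷ 1 = 3.0000.
SiO2 fraction = (3.0000 × 60.083) / 269.629 = 180.249/269.629 = 0.6685.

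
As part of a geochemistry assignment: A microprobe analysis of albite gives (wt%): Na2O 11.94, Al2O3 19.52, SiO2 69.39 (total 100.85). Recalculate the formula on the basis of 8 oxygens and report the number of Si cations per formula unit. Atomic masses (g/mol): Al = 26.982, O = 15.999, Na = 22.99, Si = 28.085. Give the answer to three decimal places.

3.003 Si apfu

11.94 wt% Na2O ÷ 61.979 g/mol = 0.19265 mol, giving 0.38530 Na and 0.19265 O.
19.52 wt% Al2O3 ÷ 101.961 g/mol = 0.19145 mol, giving 0.38290 Al and 0.57435 O.
69.39 wt% SiO2 ÷ 60.083 g/mol = 1.15490 mol, giving 1.15490 Si and 2.30980 O.
Oxygen sums to 3.07680; scaling by 8/3.07680 = 2.60010 puts the formula on 8 O.
Si: 1.15490 × 2.60010 = 3.003 atoms per formula unit.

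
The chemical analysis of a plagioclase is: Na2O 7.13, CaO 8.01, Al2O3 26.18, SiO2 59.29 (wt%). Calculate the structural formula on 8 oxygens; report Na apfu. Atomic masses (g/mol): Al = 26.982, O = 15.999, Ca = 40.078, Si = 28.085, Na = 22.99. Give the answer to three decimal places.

Na2O (M=61.979): mol = 0.11504; Na = 0.23008, O = 0.11504.
CaO (M=56.077): mol = 0.14284; Ca = 0.14284, O = 0.14284.
Al2O3 (M=101.961): mol = 0.25676; Al = 0.51352, O = 0.77028.
SiO2 (M=60.083): mol = 0.98680; Si = 0.98680, O = 1.97360.
ΣO = 3.00176; factor = 8/ΣO = 2.66510.
Na apfu = 0.23008 × 2.66510 = 0.613.

0.613 Na apfu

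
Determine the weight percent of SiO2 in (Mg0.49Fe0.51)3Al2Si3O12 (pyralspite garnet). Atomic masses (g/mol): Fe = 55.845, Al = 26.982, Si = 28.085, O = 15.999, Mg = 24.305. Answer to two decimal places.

39.93 wt%

Molar mass of (Mg0.49Fe0.51)3Al2Si3O12 = 1.47*24.305 + 1.53*55.845 + 2*26.982 + 3*28.085 + 12*15.999 = 451.378 g/mol.
Each formula unit contains 3 Si, equivalent to 3/1 = 3.0000 mol SiO2.
M(SiO2) = 1×28.085 + 2×15.999 = 60.083 g/mol.
Mass of SiO2 per formula unit = 3.0000 × 60.083 = 180.249 g.
SiO2 wt% = 180.249 / 451.378 × 100 = 39.93%.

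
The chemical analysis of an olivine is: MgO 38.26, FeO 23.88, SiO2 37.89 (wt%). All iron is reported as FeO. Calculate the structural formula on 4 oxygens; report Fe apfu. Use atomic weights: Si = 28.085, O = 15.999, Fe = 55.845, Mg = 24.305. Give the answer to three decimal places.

MgO (M=40.304): mol = 0.94929; Mg = 0.94929, O = 0.94929.
FeO (M=71.844): mol = 0.33239; Fe = 0.33239, O = 0.33239.
SiO2 (M=60.083): mol = 0.63063; Si = 0.63063, O = 1.26126.
ΣO = 2.54294; factor = 4/ΣO = 1.57298.
Fe apfu = 0.33239 × 1.57298 = 0.523.

0.523 Fe apfu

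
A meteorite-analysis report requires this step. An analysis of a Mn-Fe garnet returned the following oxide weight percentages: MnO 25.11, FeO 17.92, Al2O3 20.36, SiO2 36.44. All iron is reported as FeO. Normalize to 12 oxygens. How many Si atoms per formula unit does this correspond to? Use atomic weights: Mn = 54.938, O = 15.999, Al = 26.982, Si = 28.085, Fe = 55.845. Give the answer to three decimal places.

25.11 wt% MnO ÷ 70.937 g/mol = 0.35398 mol, giving 0.35398 Mn and 0.35398 O.
17.92 wt% FeO ÷ 71.844 g/mol = 0.24943 mol, giving 0.24943 Fe and 0.24943 O.
20.36 wt% Al2O3 ÷ 101.961 g/mol = 0.19968 mol, giving 0.39936 Al and 0.59904 O.
36.44 wt% SiO2 ÷ 60.083 g/mol = 0.60649 mol, giving 0.60649 Si and 1.21298 O.
Oxygen sums to 2.41543; scaling by 12/2.41543 = 4.96806 puts the formula on 12 O.
Si: 0.60649 × 4.96806 = 3.013 atoms per formula unit.

3.013 Si apfu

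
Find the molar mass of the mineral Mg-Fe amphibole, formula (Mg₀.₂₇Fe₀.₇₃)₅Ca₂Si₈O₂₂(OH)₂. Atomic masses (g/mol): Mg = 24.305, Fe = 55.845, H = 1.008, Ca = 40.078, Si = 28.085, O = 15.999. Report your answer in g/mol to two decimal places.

M = 1.35·24.305 + 3.65·55.845 + 2·40.078 + 8·28.085 + 24·15.999 + 2·1.008

927.47 g/mol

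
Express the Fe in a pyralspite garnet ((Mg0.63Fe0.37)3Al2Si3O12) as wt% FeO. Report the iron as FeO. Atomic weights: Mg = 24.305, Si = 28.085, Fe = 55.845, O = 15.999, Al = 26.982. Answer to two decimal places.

18.20 wt%

Molar mass of (Mg0.63Fe0.37)3Al2Si3O12 = 1.89×24.305 + 1.11×55.845 + 2×26.982 + 3×28.085 + 12×15.999 = 438.131 g/mol.
Each formula unit contains 1.11 Fe, equivalent to 1.11/1 = 1.1100 mol FeO.
M(FeO) = 1×55.845 + 1×15.999 = 71.844 g/mol.
Mass of FeO per formula unit = 1.1100 × 71.844 = 79.747 g.
FeO wt% = 79.747 / 438.131 × 100 = 18.20%.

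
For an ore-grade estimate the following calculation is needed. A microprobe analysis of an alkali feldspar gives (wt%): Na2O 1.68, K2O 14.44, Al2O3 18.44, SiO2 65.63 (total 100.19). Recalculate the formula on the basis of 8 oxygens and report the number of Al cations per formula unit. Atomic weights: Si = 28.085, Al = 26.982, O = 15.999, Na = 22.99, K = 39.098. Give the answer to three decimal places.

Na2O (M=61.979): mol = 0.02711; Na = 0.05422, O = 0.02711.
K2O (M=94.195): mol = 0.15330; K = 0.30660, O = 0.15330.
Al2O3 (M=101.961): mol = 0.18085; Al = 0.36170, O = 0.54255.
SiO2 (M=60.083): mol = 1.09232; Si = 1.09232, O = 2.18464.
ΣO = 2.90760; factor = 8/ΣO = 2.75141.
Al apfu = 0.36170 × 2.75141 = 0.995.

0.995 Al apfu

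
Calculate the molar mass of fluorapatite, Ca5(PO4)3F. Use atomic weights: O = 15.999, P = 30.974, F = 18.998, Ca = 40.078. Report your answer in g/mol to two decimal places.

504.30 g/mol

The formula mass is the sum 5*40.078 + 3*30.974 + 12*15.999 + 1*18.998.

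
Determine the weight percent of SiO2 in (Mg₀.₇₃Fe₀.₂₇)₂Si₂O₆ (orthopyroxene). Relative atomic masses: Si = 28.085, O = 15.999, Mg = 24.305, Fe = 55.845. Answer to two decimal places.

Molar mass of (Mg₀.₇₃Fe₀.₂₇)₂Si₂O₆ = 1.46*24.305 + 0.54*55.845 + 2*28.085 + 6*15.999 = 217.806 g/mol.
Each formula unit contains 2 Si, equivalent to 2/1 = 2.0000 mol SiO2.
M(SiO2) = 1×28.085 + 2×15.999 = 60.083 g/mol.
Mass of SiO2 per formula unit = 2.0000 × 60.083 = 120.166 g.
SiO2 wt% = 120.166 / 217.806 × 100 = 55.17%.

55.17 wt%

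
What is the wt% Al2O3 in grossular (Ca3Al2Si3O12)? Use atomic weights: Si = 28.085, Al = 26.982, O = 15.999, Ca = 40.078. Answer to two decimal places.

Molar mass of Ca3Al2Si3O12 = 3×40.078 + 2×26.982 + 3×28.085 + 12×15.999 = 450.441 g/mol.
Each formula unit contains 2 Al, equivalent to 2/2 = 1.0000 mol Al2O3.
M(Al2O3) = 2×26.982 + 3×15.999 = 101.961 g/mol.
Mass of Al2O3 per formula unit = 1.0000 × 101.961 = 101.961 g.
Al2O3 wt% = 101.961 / 450.441 × 100 = 22.64%.

22.64 wt%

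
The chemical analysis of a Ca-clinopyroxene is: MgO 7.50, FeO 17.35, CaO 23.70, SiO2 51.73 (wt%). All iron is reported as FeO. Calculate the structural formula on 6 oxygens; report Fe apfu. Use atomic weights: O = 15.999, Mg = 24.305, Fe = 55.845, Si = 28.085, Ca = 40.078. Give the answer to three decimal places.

0.563 Fe apfu

MgO: 7.50/40.304 = 0.18609 mol → 0.18609 mol Mg, 0.18609 mol O.
FeO: 17.35/71.844 = 0.24150 mol → 0.24150 mol Fe, 0.24150 mol O.
CaO: 23.70/56.077 = 0.42263 mol → 0.42263 mol Ca, 0.42263 mol O.
SiO2: 51.73/60.083 = 0.86098 mol → 0.86098 mol Si, 1.72196 mol O.
Total oxygen = 2.57218 mol. Normalization factor = 6/2.57218 = 2.33265.
Fe per 6 O = 0.24150 × 2.33265 = 0.563.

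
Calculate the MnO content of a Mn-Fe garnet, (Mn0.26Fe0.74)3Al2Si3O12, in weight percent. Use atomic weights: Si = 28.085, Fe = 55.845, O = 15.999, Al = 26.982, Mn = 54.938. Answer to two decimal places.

Molar mass of (Mn0.26Fe0.74)3Al2Si3O12 = 0.78*54.938 + 2.22*55.845 + 2*26.982 + 3*28.085 + 12*15.999 = 497.035 g/mol.
Each formula unit contains 0.78 Mn, equivalent to 0.78/1 = 0.7800 mol MnO.
M(MnO) = 1×54.938 + 1×15.999 = 70.937 g/mol.
Mass of MnO per formula unit = 0.7800 × 70.937 = 55.331 g.
MnO wt% = 55.331 / 497.035 × 100 = 11.13%.

11.13 wt%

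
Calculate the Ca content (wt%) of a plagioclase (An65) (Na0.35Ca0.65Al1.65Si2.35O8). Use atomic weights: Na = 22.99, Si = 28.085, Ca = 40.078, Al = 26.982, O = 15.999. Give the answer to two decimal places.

M(Na0.35Ca0.65Al1.65Si2.35O8) = 272.609 g/mol.
Ca contributes 0.65 × 40.078 = 26.051 g per mole.
26.051/272.609 = 0.0956 → 9.56%.

9.56 wt%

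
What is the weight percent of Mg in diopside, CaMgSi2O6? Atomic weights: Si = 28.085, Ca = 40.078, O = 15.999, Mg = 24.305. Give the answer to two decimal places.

11.22 wt%

Molar mass of CaMgSi2O6: 1×40.078 + 1×24.305 + 2×28.085 + 6×15.999 = 216.547 g/mol.
Mass of Mg per formula unit: 1 × 24.305 = 24.305 g.
Weight fraction Mg = 24.305 / 216.547 = 0.1122.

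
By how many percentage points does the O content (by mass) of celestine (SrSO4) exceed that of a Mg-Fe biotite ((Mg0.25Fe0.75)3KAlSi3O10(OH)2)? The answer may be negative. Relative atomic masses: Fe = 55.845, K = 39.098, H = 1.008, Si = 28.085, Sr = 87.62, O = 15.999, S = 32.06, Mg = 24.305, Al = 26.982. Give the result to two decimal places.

M(SrSO4) = 183.676 g/mol, so wt% O = 63.996/183.676 × 100 = 34.84%.
M((Mg0.25Fe0.75)3KAlSi3O10(OH)2) = 488.219 g/mol, so wt% O = 191.988/488.219 × 100 = 39.32%.
34.84 − 39.32 = -4.48 pp.

-4.48 percentage points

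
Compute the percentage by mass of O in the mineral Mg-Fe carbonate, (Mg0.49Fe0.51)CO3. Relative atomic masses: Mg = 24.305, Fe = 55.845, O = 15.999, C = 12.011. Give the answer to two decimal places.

M((Mg0.49Fe0.51)CO3) = 100.398 g/mol.
O contributes 3 × 15.999 = 47.997 g per mole.
47.997/100.398 = 0.4781 → 47.81%.

47.81 mass %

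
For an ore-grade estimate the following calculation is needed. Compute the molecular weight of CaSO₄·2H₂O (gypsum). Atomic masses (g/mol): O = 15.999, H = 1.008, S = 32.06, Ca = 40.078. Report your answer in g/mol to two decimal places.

Ca: 1 × 40.078 = 40.0780
S: 1 × 32.06 = 32.0600
O: 6 × 15.999 = 95.9940
H: 4 × 1.008 = 4.0320
Summing the contributions gives the formula mass.

172.16 g/mol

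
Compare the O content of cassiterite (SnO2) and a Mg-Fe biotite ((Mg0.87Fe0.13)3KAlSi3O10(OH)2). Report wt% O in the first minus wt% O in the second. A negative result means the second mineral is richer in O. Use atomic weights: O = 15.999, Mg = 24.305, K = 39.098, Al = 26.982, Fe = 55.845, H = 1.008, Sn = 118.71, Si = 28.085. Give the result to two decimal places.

-23.46 percentage points

M(SnO2) = 150.708 g/mol, so wt% O = 31.998/150.708 × 100 = 21.23%.
M((Mg0.87Fe0.13)3KAlSi3O10(OH)2) = 429.555 g/mol, so wt% O = 191.988/429.555 × 100 = 44.69%.
21.23 − 44.69 = -23.46 pp.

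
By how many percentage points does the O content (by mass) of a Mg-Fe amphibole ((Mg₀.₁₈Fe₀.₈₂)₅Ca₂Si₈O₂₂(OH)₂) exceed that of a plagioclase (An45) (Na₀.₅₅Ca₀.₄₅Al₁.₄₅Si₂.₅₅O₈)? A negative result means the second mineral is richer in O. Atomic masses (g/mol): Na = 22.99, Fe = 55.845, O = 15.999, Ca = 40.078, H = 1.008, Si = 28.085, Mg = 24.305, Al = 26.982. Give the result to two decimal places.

-6.73 percentage points

First mineral: 383.976 g O in 941.667 g formula = 40.78 wt% O.
Second mineral: 127.992 g O in 269.412 g formula = 47.51 wt% O.
40.78% − 47.51% gives a difference of -6.73 percentage points.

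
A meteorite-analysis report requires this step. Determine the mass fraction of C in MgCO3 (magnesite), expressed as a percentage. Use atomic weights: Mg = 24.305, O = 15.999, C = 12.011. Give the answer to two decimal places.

M(MgCO3) = 84.313 g/mol.
C contributes 1 × 12.011 = 12.011 g per mole.
12.011/84.313 = 0.1425 → 14.25%.

14.25 mass %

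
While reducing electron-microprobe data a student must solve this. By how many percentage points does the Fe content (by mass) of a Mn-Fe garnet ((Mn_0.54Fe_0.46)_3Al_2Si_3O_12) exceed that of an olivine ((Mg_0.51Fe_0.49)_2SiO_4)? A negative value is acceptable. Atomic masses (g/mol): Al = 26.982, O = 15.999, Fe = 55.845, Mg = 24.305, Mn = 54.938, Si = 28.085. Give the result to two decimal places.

M((Mn_0.54Fe_0.46)_3Al_2Si_3O_12) = 496.273 g/mol, so wt% Fe = 77.066/496.273 × 100 = 15.53%.
M((Mg_0.51Fe_0.49)_2SiO_4) = 171.600 g/mol, so wt% Fe = 54.728/171.600 × 100 = 31.89%.
15.53 − 31.89 = -16.36 pp.

-16.36 percentage points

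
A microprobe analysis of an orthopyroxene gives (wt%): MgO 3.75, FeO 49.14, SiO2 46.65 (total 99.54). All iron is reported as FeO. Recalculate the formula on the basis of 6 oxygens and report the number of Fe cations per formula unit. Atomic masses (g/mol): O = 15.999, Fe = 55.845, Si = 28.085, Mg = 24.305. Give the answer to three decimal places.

3.75 wt% MgO ÷ 40.304 g/mol = 0.09304 mol, giving 0.09304 Mg and 0.09304 O.
49.14 wt% FeO ÷ 71.844 g/mol = 0.68398 mol, giving 0.68398 Fe and 0.68398 O.
46.65 wt% SiO2 ÷ 60.083 g/mol = 0.77643 mol, giving 0.77643 Si and 1.55286 O.
Oxygen sums to 2.32988; scaling by 6/2.32988 = 2.57524 puts the formula on 6 O.
Fe: 0.68398 × 2.57524 = 1.761 atoms per formula unit.

1.761 Fe apfu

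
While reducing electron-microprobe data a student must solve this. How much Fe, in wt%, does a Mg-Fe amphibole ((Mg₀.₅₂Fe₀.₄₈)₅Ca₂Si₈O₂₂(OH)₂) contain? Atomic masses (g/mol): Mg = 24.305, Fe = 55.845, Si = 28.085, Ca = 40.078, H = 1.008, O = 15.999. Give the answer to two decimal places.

Formula mass = 2.60·24.305 + 2.40·55.845 + 2·40.078 + 8·28.085 + 24·15.999 + 2·1.008 = 888.049 g/mol, of which 134.028 g is Fe.
So Fe makes up 134.028/888.049 = 0.1509 of the mass, i.e. 15.09%.

15.09 wt%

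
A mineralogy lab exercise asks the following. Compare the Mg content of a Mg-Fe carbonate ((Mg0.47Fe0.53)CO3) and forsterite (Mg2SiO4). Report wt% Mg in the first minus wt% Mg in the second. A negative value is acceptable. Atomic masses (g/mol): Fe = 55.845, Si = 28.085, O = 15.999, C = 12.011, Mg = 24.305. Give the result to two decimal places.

-23.24 percentage points

Mg in (Mg0.47Fe0.53)CO3: molar mass 101.029 g/mol; 0.47×24.305 = 11.423 g → 11.31 wt%.
Mg in Mg2SiO4: molar mass 140.691 g/mol; 2×24.305 = 48.610 g → 34.55 wt%.
Difference = 11.31 − 34.55 = -23.24 percentage points.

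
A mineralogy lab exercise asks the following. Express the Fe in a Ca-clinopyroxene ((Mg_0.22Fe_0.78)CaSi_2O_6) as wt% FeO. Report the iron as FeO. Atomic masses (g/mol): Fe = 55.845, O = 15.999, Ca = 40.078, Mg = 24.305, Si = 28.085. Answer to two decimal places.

23.24 wt%

Molar mass of (Mg_0.22Fe_0.78)CaSi_2O_6 = 0.22×24.305 + 0.78×55.845 + 1×40.078 + 2×28.085 + 6×15.999 = 241.148 g/mol.
Each formula unit contains 0.78 Fe, equivalent to 0.78/1 = 0.7800 mol FeO.
M(FeO) = 1×55.845 + 1×15.999 = 71.844 g/mol.
Mass of FeO per formula unit = 0.7800 × 71.844 = 56.038 g.
FeO wt% = 56.038 / 241.148 × 100 = 23.24%.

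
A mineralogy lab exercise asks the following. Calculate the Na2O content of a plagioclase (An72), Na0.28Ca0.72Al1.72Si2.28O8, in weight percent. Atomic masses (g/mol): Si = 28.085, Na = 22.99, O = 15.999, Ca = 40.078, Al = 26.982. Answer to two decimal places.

Formula mass = 273.728 g/mol.
0.28 Na → 0.1400 mol Na2O per formula unit; M(Na2O) = 61.979, so Na2O mass = 8.677 g.
8.677/273.728 × 100 = 3.17 wt%.

3.17 wt%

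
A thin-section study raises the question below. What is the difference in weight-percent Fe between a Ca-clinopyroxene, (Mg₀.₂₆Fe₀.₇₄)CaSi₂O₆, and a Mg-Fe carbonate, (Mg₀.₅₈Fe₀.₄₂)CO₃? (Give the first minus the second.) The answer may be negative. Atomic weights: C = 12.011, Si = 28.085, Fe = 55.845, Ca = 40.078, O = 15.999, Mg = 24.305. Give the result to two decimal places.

M((Mg₀.₂₆Fe₀.₇₄)CaSi₂O₆) = 239.887 g/mol, so wt% Fe = 41.325/239.887 × 100 = 17.23%.
M((Mg₀.₅₈Fe₀.₄₂)CO₃) = 97.560 g/mol, so wt% Fe = 23.455/97.560 × 100 = 24.04%.
17.23 − 24.04 = -6.81 pp.

-6.81 percentage points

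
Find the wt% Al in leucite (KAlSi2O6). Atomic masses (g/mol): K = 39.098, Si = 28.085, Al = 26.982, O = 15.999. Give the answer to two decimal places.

Formula mass = 1×39.098 + 1×26.982 + 2×28.085 + 6×15.999 = 218.244 g/mol, of which 26.982 g is Al.
So Al makes up 26.982/218.244 = 0.1236 of the mass, i.e. 12.36%.

12.36 mass %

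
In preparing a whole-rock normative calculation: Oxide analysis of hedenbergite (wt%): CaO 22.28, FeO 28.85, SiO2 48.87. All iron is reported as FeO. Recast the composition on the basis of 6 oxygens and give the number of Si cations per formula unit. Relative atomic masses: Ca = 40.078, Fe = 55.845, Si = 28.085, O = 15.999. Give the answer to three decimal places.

2.012 Si apfu

CaO (M=56.077): mol = 0.39731; Ca = 0.39731, O = 0.39731.
FeO (M=71.844): mol = 0.40156; Fe = 0.40156, O = 0.40156.
SiO2 (M=60.083): mol = 0.81337; Si = 0.81337, O = 1.62674.
ΣO = 2.42561; factor = 6/ΣO = 2.47360.
Si apfu = 0.81337 × 2.47360 = 2.012.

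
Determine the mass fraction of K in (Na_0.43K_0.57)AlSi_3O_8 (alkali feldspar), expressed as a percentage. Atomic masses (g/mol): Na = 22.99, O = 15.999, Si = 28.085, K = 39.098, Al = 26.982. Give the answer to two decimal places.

Formula mass = 0.43·22.99 + 0.57·39.098 + 1·26.982 + 3·28.085 + 8·15.999 = 271.401 g/mol, of which 22.286 g is K.
So K makes up 22.286/271.401 = 0.0821 of the mass, i.e. 8.21%.

8.21 mass %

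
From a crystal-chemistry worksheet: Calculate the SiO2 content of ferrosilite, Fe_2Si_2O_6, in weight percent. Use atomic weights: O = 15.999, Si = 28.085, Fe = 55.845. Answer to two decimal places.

M(Fe_2Si_2O_6) = 263.854 g/mol; M(SiO2) = 60.083 g/mol.
Moles SiO2 per formula unit = 2 Si ÷ 1 = 2.0000.
SiO2 fraction = (2.0000 × 60.083) / 263.854 = 120.166/263.854 = 0.4554.

45.54 wt%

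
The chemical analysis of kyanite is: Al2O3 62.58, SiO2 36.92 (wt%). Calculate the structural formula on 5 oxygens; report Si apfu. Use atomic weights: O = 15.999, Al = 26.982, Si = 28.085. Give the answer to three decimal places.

1.001 Si apfu

Al2O3: 62.58/101.961 = 0.61376 mol → 1.22752 mol Al, 1.84128 mol O.
SiO2: 36.92/60.083 = 0.61448 mol → 0.61448 mol Si, 1.22896 mol O.
Total oxygen = 3.07024 mol. Normalization factor = 5/3.07024 = 1.62854.
Si per 5 O = 0.61448 × 1.62854 = 1.001.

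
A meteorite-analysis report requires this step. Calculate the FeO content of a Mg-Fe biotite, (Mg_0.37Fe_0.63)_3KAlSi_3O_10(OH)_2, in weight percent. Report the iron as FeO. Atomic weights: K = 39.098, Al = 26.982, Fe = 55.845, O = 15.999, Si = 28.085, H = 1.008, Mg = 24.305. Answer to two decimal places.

28.47 wt%

Molar mass of (Mg_0.37Fe_0.63)_3KAlSi_3O_10(OH)_2 = 1.11·24.305 + 1.89·55.845 + 1·39.098 + 1·26.982 + 3·28.085 + 12·15.999 + 2·1.008 = 476.865 g/mol.
Each formula unit contains 1.89 Fe, equivalent to 1.89/1 = 1.8900 mol FeO.
M(FeO) = 1×55.845 + 1×15.999 = 71.844 g/mol.
Mass of FeO per formula unit = 1.8900 × 71.844 = 135.785 g.
FeO wt% = 135.785 / 476.865 × 100 = 28.47%.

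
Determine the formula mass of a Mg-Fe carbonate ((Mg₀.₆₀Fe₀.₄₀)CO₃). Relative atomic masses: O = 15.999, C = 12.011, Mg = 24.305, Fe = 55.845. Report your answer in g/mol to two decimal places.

96.93 g/mol

Mg: 0.60 × 24.305 = 14.5830
Fe: 0.40 × 55.845 = 22.3380
C: 1 × 12.011 = 12.0110
O: 3 × 15.999 = 47.9970
Summing the contributions gives the formula mass.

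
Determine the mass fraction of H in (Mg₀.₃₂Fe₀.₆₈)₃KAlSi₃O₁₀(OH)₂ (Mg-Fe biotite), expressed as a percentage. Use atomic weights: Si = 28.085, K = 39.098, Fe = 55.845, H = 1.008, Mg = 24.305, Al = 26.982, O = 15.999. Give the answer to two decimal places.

0.42 mass %

Molar mass of (Mg₀.₃₂Fe₀.₆₈)₃KAlSi₃O₁₀(OH)₂: 0.96*24.305 + 2.04*55.845 + 1*39.098 + 1*26.982 + 3*28.085 + 12*15.999 + 2*1.008 = 481.596 g/mol.
Mass of H per formula unit: 2 × 1.008 = 2.016 g.
Weight fraction H = 2.016 / 481.596 = 0.0042.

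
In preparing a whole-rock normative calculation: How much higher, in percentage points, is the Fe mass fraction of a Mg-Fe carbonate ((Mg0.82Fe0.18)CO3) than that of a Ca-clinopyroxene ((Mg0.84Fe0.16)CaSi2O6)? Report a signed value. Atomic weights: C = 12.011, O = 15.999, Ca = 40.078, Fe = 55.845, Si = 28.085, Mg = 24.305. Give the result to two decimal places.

First mineral: 10.052 g Fe in 89.990 g formula = 11.17 wt% Fe.
Second mineral: 8.935 g Fe in 221.593 g formula = 4.03 wt% Fe.
11.17% − 4.03% gives a difference of 7.14 percentage points.

7.14 percentage points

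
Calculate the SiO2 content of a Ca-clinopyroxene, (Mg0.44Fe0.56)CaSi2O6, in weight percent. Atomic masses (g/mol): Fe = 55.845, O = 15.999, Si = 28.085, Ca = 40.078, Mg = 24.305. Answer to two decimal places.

51.31 wt%

Formula mass = 234.209 g/mol.
2 Si → 2.0000 mol SiO2 per formula unit; M(SiO2) = 60.083, so SiO2 mass = 120.166 g.
120.166/234.209 × 100 = 51.31 wt%.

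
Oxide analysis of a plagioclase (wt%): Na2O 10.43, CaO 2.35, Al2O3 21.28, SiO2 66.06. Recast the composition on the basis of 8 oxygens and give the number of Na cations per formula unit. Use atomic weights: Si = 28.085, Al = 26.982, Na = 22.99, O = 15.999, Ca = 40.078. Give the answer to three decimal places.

0.887 Na apfu

Na2O (M=61.979): mol = 0.16828; Na = 0.33656, O = 0.16828.
CaO (M=56.077): mol = 0.04191; Ca = 0.04191, O = 0.04191.
Al2O3 (M=101.961): mol = 0.20871; Al = 0.41742, O = 0.62613.
SiO2 (M=60.083): mol = 1.09948; Si = 1.09948, O = 2.19896.
ΣO = 3.03528; factor = 8/ΣO = 2.63567.
Na apfu = 0.33656 × 2.63567 = 0.887.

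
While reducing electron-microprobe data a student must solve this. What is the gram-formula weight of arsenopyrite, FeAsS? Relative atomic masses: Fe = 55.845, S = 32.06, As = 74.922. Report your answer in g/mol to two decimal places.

162.83 g/mol

The formula mass is the sum 1(55.845) + 1(74.922) + 1(32.06).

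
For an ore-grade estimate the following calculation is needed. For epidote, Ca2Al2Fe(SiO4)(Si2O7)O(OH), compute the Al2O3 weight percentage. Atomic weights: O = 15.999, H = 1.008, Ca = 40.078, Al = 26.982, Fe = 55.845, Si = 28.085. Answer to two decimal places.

21.10 wt%

Formula mass = 483.215 g/mol.
2 Al → 1.0000 mol Al2O3 per formula unit; M(Al2O3) = 101.961, so Al2O3 mass = 101.961 g.
101.961/483.215 × 100 = 21.10 wt%.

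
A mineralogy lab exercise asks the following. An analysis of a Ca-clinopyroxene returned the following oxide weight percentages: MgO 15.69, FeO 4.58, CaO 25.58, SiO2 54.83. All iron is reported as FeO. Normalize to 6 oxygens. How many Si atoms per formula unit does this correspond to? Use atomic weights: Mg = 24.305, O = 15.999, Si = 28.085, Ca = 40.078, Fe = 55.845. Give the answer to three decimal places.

MgO: 15.69/40.304 = 0.38929 mol → 0.38929 mol Mg, 0.38929 mol O.
FeO: 4.58/71.844 = 0.06375 mol → 0.06375 mol Fe, 0.06375 mol O.
CaO: 25.58/56.077 = 0.45616 mol → 0.45616 mol Ca, 0.45616 mol O.
SiO2: 54.83/60.083 = 0.91257 mol → 0.91257 mol Si, 1.82514 mol O.
Total oxygen = 2.73434 mol. Normalization factor = 6/2.73434 = 2.19431.
Si per 6 O = 0.91257 × 2.19431 = 2.002.

2.002 Si apfu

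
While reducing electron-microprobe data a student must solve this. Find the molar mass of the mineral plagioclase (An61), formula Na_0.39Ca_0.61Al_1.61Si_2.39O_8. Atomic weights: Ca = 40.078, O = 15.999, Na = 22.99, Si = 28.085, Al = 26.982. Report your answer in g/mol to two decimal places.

The formula mass is the sum 0.39·22.99 + 0.61·40.078 + 1.61·26.982 + 2.39·28.085 + 8·15.999.

271.97 g/mol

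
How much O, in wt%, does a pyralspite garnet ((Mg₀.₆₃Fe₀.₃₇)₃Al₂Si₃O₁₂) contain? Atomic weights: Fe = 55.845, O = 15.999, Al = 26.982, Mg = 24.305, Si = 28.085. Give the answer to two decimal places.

M((Mg₀.₆₃Fe₀.₃₇)₃Al₂Si₃O₁₂) = 438.131 g/mol.
O contributes 12 × 15.999 = 191.988 g per mole.
191.988/438.131 = 0.4382 → 43.82%.

43.82 wt%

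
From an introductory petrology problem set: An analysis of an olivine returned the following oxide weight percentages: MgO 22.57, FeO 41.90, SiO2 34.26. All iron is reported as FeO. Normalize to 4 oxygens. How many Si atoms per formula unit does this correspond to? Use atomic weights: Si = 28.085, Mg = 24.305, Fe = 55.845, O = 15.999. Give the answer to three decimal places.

22.57 wt% MgO ÷ 40.304 g/mol = 0.55999 mol, giving 0.55999 Mg and 0.55999 O.
41.90 wt% FeO ÷ 71.844 g/mol = 0.58321 mol, giving 0.58321 Fe and 0.58321 O.
34.26 wt% SiO2 ÷ 60.083 g/mol = 0.57021 mol, giving 0.57021 Si and 1.14042 O.
Oxygen sums to 2.28362; scaling by 4/2.28362 = 1.75160 puts the formula on 4 O.
Si: 0.57021 × 1.75160 = 0.999 atoms per formula unit.

0.999 Si apfu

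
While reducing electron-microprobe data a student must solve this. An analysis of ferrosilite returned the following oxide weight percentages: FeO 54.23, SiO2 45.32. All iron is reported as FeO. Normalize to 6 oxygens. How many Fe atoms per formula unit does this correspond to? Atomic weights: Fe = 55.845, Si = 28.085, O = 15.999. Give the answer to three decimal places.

54.23 wt% FeO ÷ 71.844 g/mol = 0.75483 mol, giving 0.75483 Fe and 0.75483 O.
45.32 wt% SiO2 ÷ 60.083 g/mol = 0.75429 mol, giving 0.75429 Si and 1.50858 O.
Oxygen sums to 2.26341; scaling by 6/2.26341 = 2.65087 puts the formula on 6 O.
Fe: 0.75483 × 2.65087 = 2.001 atoms per formula unit.

2.001 Fe apfu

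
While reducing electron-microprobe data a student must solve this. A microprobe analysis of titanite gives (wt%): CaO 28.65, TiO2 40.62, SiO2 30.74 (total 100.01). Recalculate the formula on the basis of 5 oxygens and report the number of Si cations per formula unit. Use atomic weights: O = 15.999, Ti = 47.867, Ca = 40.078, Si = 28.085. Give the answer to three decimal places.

1.003 Si apfu

CaO (M=56.077): mol = 0.51090; Ca = 0.51090, O = 0.51090.
TiO2 (M=79.865): mol = 0.50861; Ti = 0.50861, O = 1.01722.
SiO2 (M=60.083): mol = 0.51163; Si = 0.51163, O = 1.02326.
ΣO = 2.55138; factor = 5/ΣO = 1.95972.
Si apfu = 0.51163 × 1.95972 = 1.003.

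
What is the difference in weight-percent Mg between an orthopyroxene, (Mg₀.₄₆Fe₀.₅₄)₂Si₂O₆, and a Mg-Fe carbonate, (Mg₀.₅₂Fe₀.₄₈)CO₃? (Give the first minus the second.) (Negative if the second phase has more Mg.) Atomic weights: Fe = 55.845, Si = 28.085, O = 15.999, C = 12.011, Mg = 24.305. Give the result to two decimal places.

-3.19 percentage points

First mineral: 22.361 g Mg in 234.837 g formula = 9.52 wt% Mg.
Second mineral: 12.639 g Mg in 99.452 g formula = 12.71 wt% Mg.
9.52% − 12.71% gives a difference of -3.19 percentage points.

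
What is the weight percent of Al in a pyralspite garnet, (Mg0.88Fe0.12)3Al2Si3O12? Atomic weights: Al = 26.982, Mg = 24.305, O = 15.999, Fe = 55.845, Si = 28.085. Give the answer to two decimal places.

13.02 weight percent

M((Mg0.88Fe0.12)3Al2Si3O12) = 414.476 g/mol.
Al contributes 2 × 26.982 = 53.964 g per mole.
53.964/414.476 = 0.1302 → 13.02%.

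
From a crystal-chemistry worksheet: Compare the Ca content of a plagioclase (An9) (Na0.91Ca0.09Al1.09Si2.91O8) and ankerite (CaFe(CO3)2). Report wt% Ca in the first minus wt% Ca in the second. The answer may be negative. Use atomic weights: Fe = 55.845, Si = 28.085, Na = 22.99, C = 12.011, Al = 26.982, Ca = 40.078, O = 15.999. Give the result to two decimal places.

First mineral: 3.607 g Ca in 263.658 g formula = 1.37 wt% Ca.
Second mineral: 40.078 g Ca in 215.939 g formula = 18.56 wt% Ca.
1.37% − 18.56% gives a difference of -17.19 percentage points.

-17.19 percentage points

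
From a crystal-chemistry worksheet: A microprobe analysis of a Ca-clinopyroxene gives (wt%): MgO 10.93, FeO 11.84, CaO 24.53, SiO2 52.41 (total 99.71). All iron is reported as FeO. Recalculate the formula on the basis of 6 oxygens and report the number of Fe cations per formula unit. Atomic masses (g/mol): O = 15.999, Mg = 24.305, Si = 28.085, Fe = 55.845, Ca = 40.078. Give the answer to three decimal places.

MgO: 10.93/40.304 = 0.27119 mol → 0.27119 mol Mg, 0.27119 mol O.
FeO: 11.84/71.844 = 0.16480 mol → 0.16480 mol Fe, 0.16480 mol O.
CaO: 24.53/56.077 = 0.43743 mol → 0.43743 mol Ca, 0.43743 mol O.
SiO2: 52.41/60.083 = 0.87229 mol → 0.87229 mol Si, 1.74458 mol O.
Total oxygen = 2.61800 mol. Normalization factor = 6/2.61800 = 2.29183.
Fe per 6 O = 0.16480 × 2.29183 = 0.378.

0.378 Fe apfu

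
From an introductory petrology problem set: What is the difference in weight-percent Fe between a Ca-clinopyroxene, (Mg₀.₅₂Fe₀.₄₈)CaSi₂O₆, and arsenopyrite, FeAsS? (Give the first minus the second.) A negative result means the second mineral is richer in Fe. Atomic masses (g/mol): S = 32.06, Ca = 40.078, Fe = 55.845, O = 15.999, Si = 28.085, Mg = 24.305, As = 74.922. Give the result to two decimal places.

M((Mg₀.₅₂Fe₀.₄₈)CaSi₂O₆) = 231.686 g/mol, so wt% Fe = 26.806/231.686 × 100 = 11.57%.
M(FeAsS) = 162.827 g/mol, so wt% Fe = 55.845/162.827 × 100 = 34.30%.
11.57 − 34.30 = -22.73 pp.

-22.73 percentage points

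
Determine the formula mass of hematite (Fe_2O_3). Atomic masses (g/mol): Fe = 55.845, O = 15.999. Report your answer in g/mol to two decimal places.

159.69 g/mol

M = 2×55.845 + 3×15.999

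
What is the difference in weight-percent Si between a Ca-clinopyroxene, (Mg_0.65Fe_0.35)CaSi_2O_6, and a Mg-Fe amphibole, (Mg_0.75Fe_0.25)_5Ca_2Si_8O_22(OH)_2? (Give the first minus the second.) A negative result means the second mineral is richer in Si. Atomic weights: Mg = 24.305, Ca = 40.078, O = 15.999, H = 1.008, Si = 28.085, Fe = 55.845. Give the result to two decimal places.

-1.70 percentage points

M((Mg_0.65Fe_0.35)CaSi_2O_6) = 227.586 g/mol, so wt% Si = 56.170/227.586 × 100 = 24.68%.
M((Mg_0.75Fe_0.25)_5Ca_2Si_8O_22(OH)_2) = 851.778 g/mol, so wt% Si = 224.680/851.778 × 100 = 26.38%.
24.68 − 26.38 = -1.70 pp.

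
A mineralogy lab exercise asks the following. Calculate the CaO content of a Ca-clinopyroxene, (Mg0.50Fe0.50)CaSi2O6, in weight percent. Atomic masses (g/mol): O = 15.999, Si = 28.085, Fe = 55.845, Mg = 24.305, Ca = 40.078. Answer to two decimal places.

M((Mg0.50Fe0.50)CaSi2O6) = 232.317 g/mol; M(CaO) = 56.077 g/mol.
Moles CaO per formula unit = 1 Ca ÷ 1 = 1.0000.
CaO fraction = (1.0000 × 56.077) / 232.317 = 56.077/232.317 = 0.2414.

24.14 wt%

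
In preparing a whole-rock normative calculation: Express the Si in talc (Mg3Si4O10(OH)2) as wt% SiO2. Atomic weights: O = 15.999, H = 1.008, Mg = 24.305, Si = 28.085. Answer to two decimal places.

63.37 wt%

M(Mg3Si4O10(OH)2) = 379.259 g/mol; M(SiO2) = 60.083 g/mol.
Moles SiO2 per formula unit = 4 Si ÷ 1 = 4.0000.
SiO2 fraction = (4.0000 × 60.083) / 379.259 = 240.332/379.259 = 0.6337.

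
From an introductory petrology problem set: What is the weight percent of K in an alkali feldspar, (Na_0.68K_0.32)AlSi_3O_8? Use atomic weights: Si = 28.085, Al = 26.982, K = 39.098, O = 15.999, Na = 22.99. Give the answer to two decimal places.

4.68 weight percent

Formula mass = 0.68*22.99 + 0.32*39.098 + 1*26.982 + 3*28.085 + 8*15.999 = 267.374 g/mol, of which 12.511 g is K.
So K makes up 12.511/267.374 = 0.0468 of the mass, i.e. 4.68%.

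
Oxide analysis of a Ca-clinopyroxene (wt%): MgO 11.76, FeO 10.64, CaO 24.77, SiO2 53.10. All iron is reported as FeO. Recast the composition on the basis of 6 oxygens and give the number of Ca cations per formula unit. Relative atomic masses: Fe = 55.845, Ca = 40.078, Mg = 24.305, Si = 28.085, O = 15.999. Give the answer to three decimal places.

1.000 Ca apfu

MgO: 11.76/40.304 = 0.29178 mol → 0.29178 mol Mg, 0.29178 mol O.
FeO: 10.64/71.844 = 0.14810 mol → 0.14810 mol Fe, 0.14810 mol O.
CaO: 24.77/56.077 = 0.44171 mol → 0.44171 mol Ca, 0.44171 mol O.
SiO2: 53.10/60.083 = 0.88378 mol → 0.88378 mol Si, 1.76756 mol O.
Total oxygen = 2.64915 mol. Normalization factor = 6/2.64915 = 2.26488.
Ca per 6 O = 0.44171 × 2.26488 = 1.000.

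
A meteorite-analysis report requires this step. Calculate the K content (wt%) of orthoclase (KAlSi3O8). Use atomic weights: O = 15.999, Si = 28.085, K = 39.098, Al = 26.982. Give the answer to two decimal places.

14.05 wt%

Molar mass of KAlSi3O8: 1*39.098 + 1*26.982 + 3*28.085 + 8*15.999 = 278.327 g/mol.
Mass of K per formula unit: 1 × 39.098 = 39.098 g.
Weight fraction K = 39.098 / 278.327 = 0.1405.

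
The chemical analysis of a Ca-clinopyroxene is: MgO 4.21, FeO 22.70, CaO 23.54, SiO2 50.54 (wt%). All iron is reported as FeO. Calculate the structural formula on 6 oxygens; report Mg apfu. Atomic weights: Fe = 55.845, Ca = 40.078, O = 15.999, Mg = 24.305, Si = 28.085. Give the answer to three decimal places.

0.248 Mg apfu

MgO: 4.21/40.304 = 0.10446 mol → 0.10446 mol Mg, 0.10446 mol O.
FeO: 22.70/71.844 = 0.31596 mol → 0.31596 mol Fe, 0.31596 mol O.
CaO: 23.54/56.077 = 0.41978 mol → 0.41978 mol Ca, 0.41978 mol O.
SiO2: 50.54/60.083 = 0.84117 mol → 0.84117 mol Si, 1.68234 mol O.
Total oxygen = 2.52254 mol. Normalization factor = 6/2.52254 = 2.37855.
Mg per 6 O = 0.10446 × 2.37855 = 0.248.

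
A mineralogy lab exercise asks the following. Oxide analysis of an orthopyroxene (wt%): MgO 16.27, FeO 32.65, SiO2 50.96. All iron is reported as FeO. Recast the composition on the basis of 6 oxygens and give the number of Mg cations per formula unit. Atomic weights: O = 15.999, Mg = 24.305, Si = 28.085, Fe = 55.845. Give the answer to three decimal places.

0.948 Mg apfu

MgO: 16.27/40.304 = 0.40368 mol → 0.40368 mol Mg, 0.40368 mol O.
FeO: 32.65/71.844 = 0.45446 mol → 0.45446 mol Fe, 0.45446 mol O.
SiO2: 50.96/60.083 = 0.84816 mol → 0.84816 mol Si, 1.69632 mol O.
Total oxygen = 2.55446 mol. Normalization factor = 6/2.55446 = 2.34883.
Mg per 6 O = 0.40368 × 2.34883 = 0.948.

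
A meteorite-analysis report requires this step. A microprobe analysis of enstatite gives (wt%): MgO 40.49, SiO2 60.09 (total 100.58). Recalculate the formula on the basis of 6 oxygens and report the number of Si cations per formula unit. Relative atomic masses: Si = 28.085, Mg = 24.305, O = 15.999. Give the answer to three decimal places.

40.49 wt% MgO ÷ 40.304 g/mol = 1.00461 mol, giving 1.00461 Mg and 1.00461 O.
60.09 wt% SiO2 ÷ 60.083 g/mol = 1.00012 mol, giving 1.00012 Si and 2.00024 O.
Oxygen sums to 3.00485; scaling by 6/3.00485 = 1.99677 puts the formula on 6 O.
Si: 1.00012 × 1.99677 = 1.997 atoms per formula unit.

1.997 Si apfu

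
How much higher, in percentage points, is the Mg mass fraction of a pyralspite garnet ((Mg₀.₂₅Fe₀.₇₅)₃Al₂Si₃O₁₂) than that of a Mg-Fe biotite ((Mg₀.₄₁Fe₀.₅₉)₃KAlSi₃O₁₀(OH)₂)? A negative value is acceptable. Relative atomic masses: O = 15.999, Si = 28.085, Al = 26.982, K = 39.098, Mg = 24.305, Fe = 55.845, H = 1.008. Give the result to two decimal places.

-2.47 percentage points

M((Mg₀.₂₅Fe₀.₇₅)₃Al₂Si₃O₁₂) = 474.087 g/mol, so wt% Mg = 18.229/474.087 × 100 = 3.85%.
M((Mg₀.₄₁Fe₀.₅₉)₃KAlSi₃O₁₀(OH)₂) = 473.080 g/mol, so wt% Mg = 29.895/473.080 × 100 = 6.32%.
3.85 − 6.32 = -2.47 pp.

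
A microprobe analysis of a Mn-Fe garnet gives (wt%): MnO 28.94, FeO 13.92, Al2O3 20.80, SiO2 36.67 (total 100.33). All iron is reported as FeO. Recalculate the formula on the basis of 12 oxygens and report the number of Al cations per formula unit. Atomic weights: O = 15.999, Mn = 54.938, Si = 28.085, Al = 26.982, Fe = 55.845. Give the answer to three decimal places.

2.011 Al apfu

MnO (M=70.937): mol = 0.40797; Mn = 0.40797, O = 0.40797.
FeO (M=71.844): mol = 0.19375; Fe = 0.19375, O = 0.19375.
Al2O3 (M=101.961): mol = 0.20400; Al = 0.40800, O = 0.61200.
SiO2 (M=60.083): mol = 0.61032; Si = 0.61032, O = 1.22064.
ΣO = 2.43436; factor = 12/ΣO = 4.92943.
Al apfu = 0.40800 × 4.92943 = 2.011.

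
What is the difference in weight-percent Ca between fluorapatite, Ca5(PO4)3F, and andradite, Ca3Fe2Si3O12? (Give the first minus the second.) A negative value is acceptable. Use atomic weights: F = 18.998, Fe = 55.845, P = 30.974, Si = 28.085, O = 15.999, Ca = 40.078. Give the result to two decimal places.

M(Ca5(PO4)3F) = 504.298 g/mol, so wt% Ca = 200.390/504.298 × 100 = 39.74%.
M(Ca3Fe2Si3O12) = 508.167 g/mol, so wt% Ca = 120.234/508.167 × 100 = 23.66%.
39.74 − 23.66 = 16.08 pp.

16.08 percentage points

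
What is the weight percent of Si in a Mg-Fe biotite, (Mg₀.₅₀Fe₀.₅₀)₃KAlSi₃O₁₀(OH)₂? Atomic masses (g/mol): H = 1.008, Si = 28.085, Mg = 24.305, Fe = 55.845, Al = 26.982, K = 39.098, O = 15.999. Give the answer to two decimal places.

Molar mass of (Mg₀.₅₀Fe₀.₅₀)₃KAlSi₃O₁₀(OH)₂: 1.50*24.305 + 1.50*55.845 + 1*39.098 + 1*26.982 + 3*28.085 + 12*15.999 + 2*1.008 = 464.564 g/mol.
Mass of Si per formula unit: 3 × 28.085 = 84.255 g.
Weight fraction Si = 84.255 / 464.564 = 0.1814.

18.14 weight percent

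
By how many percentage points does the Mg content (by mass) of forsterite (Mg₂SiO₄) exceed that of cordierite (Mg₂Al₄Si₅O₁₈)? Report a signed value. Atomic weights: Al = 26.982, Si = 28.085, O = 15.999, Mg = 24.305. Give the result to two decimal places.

26.24 percentage points

M(Mg₂SiO₄) = 140.691 g/mol, so wt% Mg = 48.610/140.691 × 100 = 34.55%.
M(Mg₂Al₄Si₅O₁₈) = 584.945 g/mol, so wt% Mg = 48.610/584.945 × 100 = 8.31%.
34.55 − 8.31 = 26.24 pp.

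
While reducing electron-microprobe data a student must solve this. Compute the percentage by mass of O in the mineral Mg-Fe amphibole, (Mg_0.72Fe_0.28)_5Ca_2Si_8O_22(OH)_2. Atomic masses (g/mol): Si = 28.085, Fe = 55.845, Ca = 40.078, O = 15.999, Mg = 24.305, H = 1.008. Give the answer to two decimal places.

Formula mass = 3.60×24.305 + 1.40×55.845 + 2×40.078 + 8×28.085 + 24×15.999 + 2×1.008 = 856.509 g/mol, of which 383.976 g is O.
So O makes up 383.976/856.509 = 0.4483 of the mass, i.e. 44.83%.

44.83 mass %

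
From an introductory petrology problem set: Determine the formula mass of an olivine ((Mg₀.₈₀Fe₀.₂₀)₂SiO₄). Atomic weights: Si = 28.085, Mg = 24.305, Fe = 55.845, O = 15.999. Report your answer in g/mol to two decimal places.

153.31 g/mol

M = 1.60×24.305 + 0.40×55.845 + 1×28.085 + 4×15.999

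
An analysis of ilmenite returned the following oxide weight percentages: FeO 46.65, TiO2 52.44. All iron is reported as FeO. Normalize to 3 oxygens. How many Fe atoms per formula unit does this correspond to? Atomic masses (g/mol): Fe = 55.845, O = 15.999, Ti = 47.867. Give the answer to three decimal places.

46.65 wt% FeO ÷ 71.844 g/mol = 0.64932 mol, giving 0.64932 Fe and 0.64932 O.
52.44 wt% TiO2 ÷ 79.865 g/mol = 0.65661 mol, giving 0.65661 Ti and 1.31322 O.
Oxygen sums to 1.96254; scaling by 3/1.96254 = 1.52863 puts the formula on 3 O.
Fe: 0.64932 × 1.52863 = 0.993 atoms per formula unit.

0.993 Fe apfu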